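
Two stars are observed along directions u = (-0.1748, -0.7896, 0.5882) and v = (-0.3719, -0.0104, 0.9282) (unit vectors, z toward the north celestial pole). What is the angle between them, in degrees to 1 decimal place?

51.7°

u·v = 0.6192; |u| = 1.0000, |v| = 1.0000.
cos θ = (u·v)/(|u||v|) = 0.6192, so θ = 51.7°.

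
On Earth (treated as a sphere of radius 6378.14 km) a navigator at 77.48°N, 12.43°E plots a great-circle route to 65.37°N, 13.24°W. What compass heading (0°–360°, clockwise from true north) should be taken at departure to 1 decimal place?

With φ₁ = 1.3523, φ₂ = 1.1409, Δλ = -0.4480 rad, the forward-azimuth formula gives
θ = atan2( sin Δλ cos φ₂ , cos φ₁ sin φ₂ − sin φ₁ cos φ₂ cos Δλ ) = atan2(-0.1805, -0.1696) = -133.22°.
Adding 360° brings this into [0°, 360°): 226.8°.

226.8°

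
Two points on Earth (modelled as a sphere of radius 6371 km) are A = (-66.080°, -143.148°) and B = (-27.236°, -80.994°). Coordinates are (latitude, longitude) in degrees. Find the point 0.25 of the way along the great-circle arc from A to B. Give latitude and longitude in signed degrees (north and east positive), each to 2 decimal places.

-60.01°, -116.15°

The central angle between A and B is δ = 0.9438 rad.
With f = 0.25, the slerp weights are sin((1−f)δ)/sin δ = 0.8029 and sin(fδ)/sin δ = 0.2887.
Weighted sum of the unit vectors: (0.8029)·(-0.3244,-0.2432,-0.9141) + (0.2887)·(0.1392,-0.8782,-0.4577) = (-0.2203, -0.4488, -0.8661).
Converting back: φ = atan2(z, √(x²+y²)) = -60.01°, λ = atan2(y, x) = -116.15°.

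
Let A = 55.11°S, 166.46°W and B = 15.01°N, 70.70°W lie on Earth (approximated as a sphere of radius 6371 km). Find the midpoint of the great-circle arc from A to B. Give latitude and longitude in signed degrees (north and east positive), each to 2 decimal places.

Central angle δ = 1.8420 rad. Interpolating on the sphere with fraction f = 0.5:
P = [sin((1−f)δ)·A + sin(fδ)·B] / sin δ = 0.8264·A + 0.8264·B in Cartesian coordinates,
giving P = (-0.1957, -0.8640, -0.4638), i.e. latitude -27.63°, longitude -102.77°.

-27.63°, -102.77°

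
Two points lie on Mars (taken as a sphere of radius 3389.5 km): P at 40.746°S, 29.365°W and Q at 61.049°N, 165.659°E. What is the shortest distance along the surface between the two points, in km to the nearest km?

In radians: φ₁ = -0.7112, φ₂ = 1.0655, Δλ = -164.976° = -2.8794 rad.
cos c = sin φ₁ sin φ₂ + cos φ₁ cos φ₂ cos Δλ = (-0.6527)(0.8750) + (0.7576)(0.4841)(-0.9658) = -0.92533,
so c = arccos(-0.92533) = 2.75271 rad.
Distance = R·c = 3389.5 × 2.7527 ≈ 9330 km.

9330 km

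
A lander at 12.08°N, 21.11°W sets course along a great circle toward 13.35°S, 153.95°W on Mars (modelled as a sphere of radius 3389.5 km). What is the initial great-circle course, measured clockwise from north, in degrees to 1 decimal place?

With φ₁ = 0.2108, φ₂ = -0.2330, Δλ = -2.3185 rad, the forward-azimuth formula gives
θ = atan2( sin Δλ cos φ₂ , cos φ₁ sin φ₂ − sin φ₁ cos φ₂ cos Δλ ) = atan2(-0.7134, -0.0873) = -96.98°.
Adding 360° brings this into [0°, 360°): 263.0°.

263.0°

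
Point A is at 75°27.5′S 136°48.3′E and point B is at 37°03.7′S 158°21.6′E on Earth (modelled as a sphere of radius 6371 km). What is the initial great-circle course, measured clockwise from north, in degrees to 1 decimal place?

27.3°

Δλ = 21.555° = 0.3762 rad.
y = sin Δλ · cos φ₂ = (0.3674)(0.7980) = 0.2932
x = cos φ₁ sin φ₂ − sin φ₁ cos φ₂ cos Δλ = (0.2511)(-0.6027) − (-0.9680)(0.7980)(0.9301) = 0.5671
θ = atan2(y, x) = 27.34°, so the bearing is 27.3°.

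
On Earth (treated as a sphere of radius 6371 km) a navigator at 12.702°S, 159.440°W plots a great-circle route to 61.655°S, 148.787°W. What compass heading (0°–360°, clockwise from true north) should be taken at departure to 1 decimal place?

173.4°

Δλ = 10.653° = 0.1859 rad.
y = sin Δλ · cos φ₂ = (0.1849)(0.4748) = 0.0878
x = cos φ₁ sin φ₂ − sin φ₁ cos φ₂ cos Δλ = (0.9755)(-0.8801) − (-0.2199)(0.4748)(0.9828) = -0.7560
θ = atan2(y, x) = 173.38°, so the bearing is 173.4°.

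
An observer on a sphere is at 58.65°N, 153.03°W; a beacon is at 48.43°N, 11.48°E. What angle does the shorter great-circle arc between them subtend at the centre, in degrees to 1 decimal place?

Let φ₁ = 1.0236 rad, φ₂ = 0.8453 rad, and Δλ = 2.8712 rad.
Haversine: a = sin²(Δφ/2) + cos φ₁ cos φ₂ sin²(Δλ/2) = 0.0079 + (0.5203)(0.6635)(0.9818) = 0.34688.
Central angle c = 2·arcsin(√a) = 1.25955 rad.
So the angular separation is 72.2°.

72.2°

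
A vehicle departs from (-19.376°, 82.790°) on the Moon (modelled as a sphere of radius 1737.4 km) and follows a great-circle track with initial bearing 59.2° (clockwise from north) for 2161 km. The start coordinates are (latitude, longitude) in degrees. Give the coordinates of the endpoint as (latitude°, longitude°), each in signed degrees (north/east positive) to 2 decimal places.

20.54°, 143.10°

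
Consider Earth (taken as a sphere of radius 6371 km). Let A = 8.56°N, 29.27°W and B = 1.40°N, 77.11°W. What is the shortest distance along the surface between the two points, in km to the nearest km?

5354 km

With latitudes φ₁ = 8.560°, φ₂ = 1.400° and longitude difference Δλ = -47.840°:
cos c = sin φ₁ sin φ₂ + cos φ₁ cos φ₂ cos Δλ = (0.1488)(0.0244) + (0.9889)(0.9997)(0.6712) = 0.66716,
so c = arccos(0.66716) = 0.84040 rad.
Distance = R·c = 6371 × 0.8404 ≈ 5354 km.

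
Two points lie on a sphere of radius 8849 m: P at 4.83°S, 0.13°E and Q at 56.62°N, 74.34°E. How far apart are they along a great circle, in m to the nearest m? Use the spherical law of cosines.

13201 m

With latitudes φ₁ = -4.830°, φ₂ = 56.620° and longitude difference Δλ = 74.210°:
cos c = sin φ₁ sin φ₂ + cos φ₁ cos φ₂ cos Δλ = (-0.0842)(0.8350) + (0.9964)(0.5502)(0.2721) = 0.07887,
so c = arccos(0.07887) = 1.49184 rad.
Distance = R·c = 8849 × 1.4918 ≈ 13201 m.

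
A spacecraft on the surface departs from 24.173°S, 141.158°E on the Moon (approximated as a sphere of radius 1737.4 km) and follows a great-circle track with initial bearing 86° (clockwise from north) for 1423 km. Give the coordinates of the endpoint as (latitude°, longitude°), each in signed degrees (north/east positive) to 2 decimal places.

-13.48°, -170.31°

Angular distance δ = d/R = 1423/1737.4 = 0.81904 rad; initial bearing θ = 1.5010 rad.
sin φ₂ = sin φ₁ cos δ + cos φ₁ sin δ cos θ = (-0.4095)(0.6829) + (0.9123)(0.7305)(0.0698) = -0.2332, so φ₂ = -13.48°.
Δλ = atan2(sin θ sin δ cos φ₁, cos δ − sin φ₁ sin φ₂) = atan2(0.6648, 0.5874) = 48.535°.
λ₂ = 141.158° + 48.535° = 189.69° → -170.31° after wrapping to (−180°, 180°].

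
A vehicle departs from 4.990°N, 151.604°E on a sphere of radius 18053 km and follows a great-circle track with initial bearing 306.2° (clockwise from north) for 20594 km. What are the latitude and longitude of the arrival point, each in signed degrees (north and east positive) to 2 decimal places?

34.82°, 88.29°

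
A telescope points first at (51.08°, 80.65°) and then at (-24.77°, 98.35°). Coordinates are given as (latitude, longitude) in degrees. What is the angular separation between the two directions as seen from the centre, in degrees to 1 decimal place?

77.4°

With latitudes φ₁ = 51.080°, φ₂ = -24.770° and longitude difference Δλ = 17.700°:
Haversine: a = sin²(Δφ/2) + cos φ₁ cos φ₂ sin²(Δλ/2) = 0.3778 + (0.6282)(0.9080)(0.0237) = 0.39127.
Central angle c = 2·arcsin(√a) = 1.35159 rad.
So the angular separation is 77.4°.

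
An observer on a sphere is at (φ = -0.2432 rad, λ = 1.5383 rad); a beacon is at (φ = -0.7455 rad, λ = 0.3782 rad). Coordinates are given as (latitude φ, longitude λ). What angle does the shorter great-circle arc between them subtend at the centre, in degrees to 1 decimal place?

In radians: φ₁ = -0.2432, φ₂ = -0.7455, Δλ = -66.469° = -1.1601 rad.
Haversine: a = sin²(Δφ/2) + cos φ₁ cos φ₂ sin²(Δλ/2) = 0.0618 + (0.9706)(0.7347)(0.3004) = 0.27597.
Central angle c = 2·arcsin(√a) = 1.10620 rad.
So the angular separation is 63.4°.

63.4°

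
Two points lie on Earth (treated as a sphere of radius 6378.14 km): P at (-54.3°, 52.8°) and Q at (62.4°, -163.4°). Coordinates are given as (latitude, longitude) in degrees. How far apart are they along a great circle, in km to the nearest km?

Let φ₁ = -0.9477 rad, φ₂ = 1.0891 rad, and Δλ = 2.5098 rad.
Haversine: a = sin²(Δφ/2) + cos φ₁ cos φ₂ sin²(Δλ/2) = 0.7247 + (0.5835)(0.4633)(0.9035) = 0.96892.
Central angle c = 2·arcsin(√a) = 2.78714 rad.
Distance = R·c = 6378.14 × 2.7871 ≈ 17777 km.

17777 km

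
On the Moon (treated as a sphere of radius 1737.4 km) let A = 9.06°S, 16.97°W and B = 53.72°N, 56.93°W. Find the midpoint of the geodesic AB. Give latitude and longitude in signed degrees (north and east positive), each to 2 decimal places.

23.52°, -31.74°

Central angle δ = 1.2441 rad. Interpolating on the sphere with fraction f = 0.5:
P = [sin((1−f)δ)·A + sin(fδ)·B] / sin δ = 0.6152·A + 0.6152·B in Cartesian coordinates,
giving P = (0.7798, -0.4824, 0.3991), i.e. latitude 23.52°, longitude -31.74°.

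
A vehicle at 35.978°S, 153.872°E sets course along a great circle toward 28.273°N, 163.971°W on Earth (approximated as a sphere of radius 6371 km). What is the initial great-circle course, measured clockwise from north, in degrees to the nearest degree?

38°

Δλ = 42.157° = 0.7358 rad.
y = sin Δλ · cos φ₂ = (0.6712)(0.8807) = 0.5911
x = cos φ₁ sin φ₂ − sin φ₁ cos φ₂ cos Δλ = (0.8092)(0.4737) − (-0.5875)(0.8807)(0.7413) = 0.7669
θ = atan2(y, x) = 37.62°, so the bearing is 38°.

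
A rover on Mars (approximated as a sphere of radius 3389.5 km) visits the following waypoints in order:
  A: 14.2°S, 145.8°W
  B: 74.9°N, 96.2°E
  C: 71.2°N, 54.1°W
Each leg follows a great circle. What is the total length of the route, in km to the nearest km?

8493 km

Leg A→B: central angle 1.9341 rad, distance 6555.8 km.
Leg B→C: central angle 0.5716 rad, distance 1937.4 km.
Total: 6555.8 + 1937.4 ≈ 8493 km.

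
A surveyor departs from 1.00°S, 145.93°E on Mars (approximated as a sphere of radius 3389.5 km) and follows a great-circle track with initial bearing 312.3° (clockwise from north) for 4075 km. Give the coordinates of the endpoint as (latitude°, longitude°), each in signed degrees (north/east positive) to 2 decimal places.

38.42°, 84.21°

Angular distance δ = d/R = 4075/3389.5 = 1.20224 rad; initial bearing θ = 5.4507 rad.
sin φ₂ = sin φ₁ cos δ + cos φ₁ sin δ cos θ = (-0.0175)(0.3603) + (0.9998)(0.9328)(0.6730) = 0.6214, so φ₂ = 38.42°.
Δλ = atan2(sin θ sin δ cos φ₁, cos δ − sin φ₁ sin φ₂) = atan2(-0.6899, 0.3711) = -61.722°.
λ₂ = 145.930° − 61.722° = 84.21°.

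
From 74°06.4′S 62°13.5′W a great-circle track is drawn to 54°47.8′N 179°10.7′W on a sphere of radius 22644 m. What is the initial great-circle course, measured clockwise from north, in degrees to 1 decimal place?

266.9°

Δλ = -116.953° = -2.0412 rad.
y = sin Δλ · cos φ₂ = (-0.8914)(0.5765) = -0.5139
x = cos φ₁ sin φ₂ − sin φ₁ cos φ₂ cos Δλ = (0.2738)(0.8171) − (-0.9618)(0.5765)(-0.4533) = -0.0275
θ = atan2(y, x) = -93.07°; adding 360° gives 266.9°.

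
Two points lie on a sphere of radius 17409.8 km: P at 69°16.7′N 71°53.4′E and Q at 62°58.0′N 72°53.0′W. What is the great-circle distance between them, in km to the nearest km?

13805 km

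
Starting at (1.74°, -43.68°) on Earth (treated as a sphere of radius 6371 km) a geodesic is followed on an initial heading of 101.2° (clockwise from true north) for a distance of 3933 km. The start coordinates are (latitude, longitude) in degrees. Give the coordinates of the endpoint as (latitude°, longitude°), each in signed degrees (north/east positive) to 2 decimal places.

-5.03°, -8.93°

Angular distance δ = d/R = 3933/6371 = 0.61733 rad; initial bearing θ = 1.7663 rad.
sin φ₂ = sin φ₁ cos δ + cos φ₁ sin δ cos θ = (0.0304)(0.8154) + (0.9995)(0.5789)(-0.1942) = -0.0876, so φ₂ = -5.03°.
Δλ = atan2(sin θ sin δ cos φ₁, cos δ − sin φ₁ sin φ₂) = atan2(0.5676, 0.8181) = 34.752°.
λ₂ = -43.680° + 34.752° = -8.93°.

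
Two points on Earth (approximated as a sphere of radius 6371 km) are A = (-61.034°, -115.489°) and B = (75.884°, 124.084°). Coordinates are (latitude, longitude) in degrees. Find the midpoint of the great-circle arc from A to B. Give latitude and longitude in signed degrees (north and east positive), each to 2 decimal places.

The central angle between A and B is δ = 2.7100 rad.
With f = 0.5, the slerp weights are sin((1−f)δ)/sin δ = 2.3351 and sin(fδ)/sin δ = 2.3351.
Weighted sum of the unit vectors: (2.3351)·(-0.2084,-0.4372,-0.8749) + (2.3351)·(-0.1367,0.2020,0.9698) = (-0.8058, -0.5491, 0.2216).
Converting back: φ = atan2(z, √(x²+y²)) = 12.80°, λ = atan2(y, x) = -145.73°.

12.80°, -145.73°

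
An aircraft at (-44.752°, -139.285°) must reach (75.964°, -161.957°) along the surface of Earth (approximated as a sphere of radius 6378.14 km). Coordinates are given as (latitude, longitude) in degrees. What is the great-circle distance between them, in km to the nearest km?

Let φ₁ = -0.7811 rad, φ₂ = 1.3258 rad, and Δλ = -0.3957 rad.
cos c = sin φ₁ sin φ₂ + cos φ₁ cos φ₂ cos Δλ = (-0.7040)(0.9701) + (0.7102)(0.2425)(0.9227) = -0.52409,
so c = arccos(-0.52409) = 2.12245 rad.
Distance = R·c = 6378.14 × 2.1224 ≈ 13537 km.

13537 km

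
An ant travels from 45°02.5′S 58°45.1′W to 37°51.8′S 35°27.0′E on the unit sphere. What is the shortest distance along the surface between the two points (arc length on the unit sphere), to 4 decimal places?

1.1664

In radians: φ₁ = -0.7861, φ₂ = -0.6608, Δλ = 94.202° = 1.6441 rad.
cos c = sin φ₁ sin φ₂ + cos φ₁ cos φ₂ cos Δλ = (-0.7076)(-0.6138) + (0.7066)(0.7895)(-0.0733) = 0.39345,
so c = arccos(0.39345) = 1.16641 rad.
On the unit sphere the arc length equals the central angle: 1.1664.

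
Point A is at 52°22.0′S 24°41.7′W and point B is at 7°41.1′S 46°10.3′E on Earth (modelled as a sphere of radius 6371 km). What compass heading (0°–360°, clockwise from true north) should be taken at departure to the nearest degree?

With φ₁ = -0.9140, φ₂ = -0.1341, Δλ = 1.2369 rad, the forward-azimuth formula gives
θ = atan2( sin Δλ cos φ₂ , cos φ₁ sin φ₂ − sin φ₁ cos φ₂ cos Δλ ) = atan2(0.9363, 0.1756) = 79.38°.
So the initial bearing is 79°.

79°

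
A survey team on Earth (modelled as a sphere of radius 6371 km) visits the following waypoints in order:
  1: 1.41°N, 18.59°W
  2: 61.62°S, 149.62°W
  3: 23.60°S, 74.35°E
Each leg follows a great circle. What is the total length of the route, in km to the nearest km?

Leg 1→2: central angle 1.9109 rad, distance 12174.3 km.
Leg 2→3: central angle 1.5320 rad, distance 9760.6 km.
Total: 12174.3 + 9760.6 ≈ 21935 km.

21935 km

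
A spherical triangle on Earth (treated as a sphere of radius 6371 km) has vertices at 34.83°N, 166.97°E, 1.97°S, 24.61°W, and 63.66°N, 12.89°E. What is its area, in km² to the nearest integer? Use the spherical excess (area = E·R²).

Side lengths (central angles): a = 1.2440, b = 1.3855, c = 2.5380 rad; semiperimeter s = 2.5837.
By l'Huilier's theorem, tan(E/4) = √[tan(s/2) tan((s−a)/2) tan((s−b)/2) tan((s−c)/2)], giving spherical excess E = 0.8197 rad.
Area = E·R² = 0.8197 × (6371)² ≈ 33271547 km².

33271547 km²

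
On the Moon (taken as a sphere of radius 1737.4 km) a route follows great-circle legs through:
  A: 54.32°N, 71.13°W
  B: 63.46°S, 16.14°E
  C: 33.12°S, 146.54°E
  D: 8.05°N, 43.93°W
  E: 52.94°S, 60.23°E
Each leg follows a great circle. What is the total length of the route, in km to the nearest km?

14233 km

Leg A→B: central angle 2.3664 rad, distance 4111.4 km.
Leg B→C: central angle 1.3220 rad, distance 2296.8 km.
Leg C→D: central angle 2.6725 rad, distance 4643.2 km.
Leg D→E: central angle 1.8315 rad, distance 3182.0 km.
Total: 4111.4 + 2296.8 + 4643.2 + 3182.0 ≈ 14233 km.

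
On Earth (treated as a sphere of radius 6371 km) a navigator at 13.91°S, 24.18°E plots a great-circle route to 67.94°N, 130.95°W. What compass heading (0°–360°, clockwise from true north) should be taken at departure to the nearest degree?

349°

With φ₁ = -0.2428, φ₂ = 1.1858, Δλ = -2.7075 rad, the forward-azimuth formula gives
θ = atan2( sin Δλ cos φ₂ , cos φ₁ sin φ₂ − sin φ₁ cos φ₂ cos Δλ ) = atan2(-0.1580, 0.8177) = -10.93°.
Adding 360° brings this into [0°, 360°): 349°.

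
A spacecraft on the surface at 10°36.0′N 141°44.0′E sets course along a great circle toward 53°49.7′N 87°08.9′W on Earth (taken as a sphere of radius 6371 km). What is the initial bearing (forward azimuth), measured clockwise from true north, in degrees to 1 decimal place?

27.2°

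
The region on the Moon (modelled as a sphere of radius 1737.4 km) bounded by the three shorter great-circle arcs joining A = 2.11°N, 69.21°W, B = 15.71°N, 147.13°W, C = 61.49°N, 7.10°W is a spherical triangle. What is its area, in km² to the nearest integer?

Side lengths (central angles): a = 1.6853, b = 1.3125, c = 1.3579 rad; semiperimeter s = 2.1778.
By l'Huilier's theorem, tan(E/4) = √[tan(s/2) tan((s−a)/2) tan((s−b)/2) tan((s−c)/2)], giving spherical excess E = 1.2046 rad.
Area = E·R² = 1.2046 × (1737.4)² ≈ 3636117 km².

3636117 km²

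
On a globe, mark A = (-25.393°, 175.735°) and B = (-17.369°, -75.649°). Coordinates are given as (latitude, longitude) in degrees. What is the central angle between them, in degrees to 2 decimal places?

Let φ₁ = -0.4432 rad, φ₂ = -0.3031 rad, and Δλ = 1.8957 rad.
cos c = sin φ₁ sin φ₂ + cos φ₁ cos φ₂ cos Δλ = (-0.4288)(-0.2985) + (0.9034)(0.9544)(-0.3192) = -0.14722,
so c = arccos(-0.14722) = 1.71855 rad.
So the angular separation is 98.47°.

98.47°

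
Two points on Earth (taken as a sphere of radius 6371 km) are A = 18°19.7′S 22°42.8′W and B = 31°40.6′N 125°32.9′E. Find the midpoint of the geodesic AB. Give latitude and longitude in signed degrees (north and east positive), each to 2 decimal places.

Central angle δ = 2.5909 rad. Interpolating on the sphere with fraction f = 0.5:
P = [sin((1−f)δ)·A + sin(fδ)·B] / sin δ = 1.8391·A + 1.8391·B in Cartesian coordinates,
giving P = (0.7005, 0.5993, 0.3874), i.e. latitude 22.80°, longitude 40.55°.

22.80°, 40.55°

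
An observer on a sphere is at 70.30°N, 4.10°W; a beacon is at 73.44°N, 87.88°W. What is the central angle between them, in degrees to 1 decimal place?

24.1°

In radians: φ₁ = 1.2270, φ₂ = 1.2818, Δλ = -83.780° = -1.4622 rad.
cos c = sin φ₁ sin φ₂ + cos φ₁ cos φ₂ cos Δλ = (0.9415)(0.9585) + (0.3371)(0.2850)(0.1083) = 0.91283,
so c = arccos(0.91283) = 0.42064 rad.
So the angular separation is 24.1°.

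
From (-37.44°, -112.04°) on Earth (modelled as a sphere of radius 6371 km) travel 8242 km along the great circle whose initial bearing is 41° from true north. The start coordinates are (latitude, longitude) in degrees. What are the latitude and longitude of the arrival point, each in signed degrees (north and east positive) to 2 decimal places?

Angular distance δ = d/R = 8242/6371 = 1.29367 rad; initial bearing θ = 0.7156 rad.
sin φ₂ = sin φ₁ cos δ + cos φ₁ sin δ cos θ = (-0.6079)(0.2736) + (0.7940)(0.9618)(0.7547) = 0.4100, so φ₂ = 24.21°.
Δλ = atan2(sin θ sin δ cos φ₁, cos δ − sin φ₁ sin φ₂) = atan2(0.5010, 0.5229) = 43.778°.
λ₂ = -112.040° + 43.778° = -68.26°.

24.21°, -68.26°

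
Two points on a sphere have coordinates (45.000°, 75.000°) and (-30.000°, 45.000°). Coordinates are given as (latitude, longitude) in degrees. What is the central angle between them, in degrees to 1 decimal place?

With latitudes φ₁ = 45.000°, φ₂ = -30.000° and longitude difference Δλ = -30.000°:
cos c = sin φ₁ sin φ₂ + cos φ₁ cos φ₂ cos Δλ = (0.7071)(-0.5000) + (0.7071)(0.8660)(0.8660) = 0.17678,
so c = arccos(0.17678) = 1.39309 rad.
So the angular separation is 79.8°.

79.8°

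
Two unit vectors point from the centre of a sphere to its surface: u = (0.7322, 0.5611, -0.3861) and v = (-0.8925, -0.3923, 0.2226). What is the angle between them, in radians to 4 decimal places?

u·v = -0.9596; |u| = 1.0000, |v| = 1.0000.
cos θ = (u·v)/(|u||v|) = -0.9595, so θ = 2.8562 rad.

2.8562 rad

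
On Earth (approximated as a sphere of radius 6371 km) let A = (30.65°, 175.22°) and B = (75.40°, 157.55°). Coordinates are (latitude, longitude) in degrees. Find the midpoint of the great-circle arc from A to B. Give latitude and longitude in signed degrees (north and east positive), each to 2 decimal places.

53.25°, 171.24°

Central angle δ = 0.7955 rad. Interpolating on the sphere with fraction f = 0.5:
P = [sin((1−f)δ)·A + sin(fδ)·B] / sin δ = 0.5423·A + 0.5423·B in Cartesian coordinates,
giving P = (-0.5913, 0.0911, 0.8013), i.e. latitude 53.25°, longitude 171.24°.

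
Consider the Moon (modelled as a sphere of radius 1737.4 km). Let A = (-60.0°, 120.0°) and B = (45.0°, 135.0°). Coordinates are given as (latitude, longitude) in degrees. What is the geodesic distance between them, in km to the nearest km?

In radians: φ₁ = -1.0472, φ₂ = 0.7854, Δλ = 15.000° = 0.2618 rad.
Haversine: a = sin²(Δφ/2) + cos φ₁ cos φ₂ sin²(Δλ/2) = 0.6294 + (0.5000)(0.7071)(0.0170) = 0.63543.
Central angle c = 2·arcsin(√a) = 1.84509 rad.
Distance = R·c = 1737.4 × 1.8451 ≈ 3206 km.

3206 km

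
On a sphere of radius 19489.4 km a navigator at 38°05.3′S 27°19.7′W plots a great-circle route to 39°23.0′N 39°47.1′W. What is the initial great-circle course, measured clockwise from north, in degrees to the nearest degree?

350°

Δλ = -12.457° = -0.2174 rad.
y = sin Δλ · cos φ₂ = (-0.2157)(0.7729) = -0.1667
x = cos φ₁ sin φ₂ − sin φ₁ cos φ₂ cos Δλ = (0.7871)(0.6345) − (-0.6169)(0.7729)(0.9765) = 0.9650
θ = atan2(y, x) = -9.80°; adding 360° gives 350°.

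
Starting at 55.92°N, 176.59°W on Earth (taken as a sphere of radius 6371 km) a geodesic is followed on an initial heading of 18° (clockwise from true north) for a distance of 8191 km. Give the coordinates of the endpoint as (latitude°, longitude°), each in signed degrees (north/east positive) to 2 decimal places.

48.11°, -22.95°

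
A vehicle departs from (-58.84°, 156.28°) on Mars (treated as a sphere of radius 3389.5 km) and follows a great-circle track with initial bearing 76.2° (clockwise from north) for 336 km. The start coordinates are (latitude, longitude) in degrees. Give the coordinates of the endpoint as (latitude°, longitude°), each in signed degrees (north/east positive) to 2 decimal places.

Angular distance δ = d/R = 336/3389.5 = 0.09913 rad; initial bearing θ = 1.3299 rad.
sin φ₂ = sin φ₁ cos δ + cos φ₁ sin δ cos θ = (-0.8557)(0.9951) + (0.5174)(0.0990)(0.2385) = -0.8393, so φ₂ = -57.07°.
Δλ = atan2(sin θ sin δ cos φ₁, cos δ − sin φ₁ sin φ₂) = atan2(0.0497, 0.2769) = 10.183°.
λ₂ = 156.280° + 10.183° = 166.46°.

-57.07°, 166.46°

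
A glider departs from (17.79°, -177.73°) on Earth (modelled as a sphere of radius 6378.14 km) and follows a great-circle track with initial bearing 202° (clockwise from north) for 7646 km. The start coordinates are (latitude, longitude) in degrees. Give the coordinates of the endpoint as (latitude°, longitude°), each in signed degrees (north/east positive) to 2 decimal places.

Angular distance δ = d/R = 7646/6378.14 = 1.19878 rad; initial bearing θ = 3.5256 rad.
sin φ₂ = sin φ₁ cos δ + cos φ₁ sin δ cos θ = (0.3055)(0.3635) + (0.9522)(0.9316)(-0.9272) = -0.7114, so φ₂ = -45.35°.
Δλ = atan2(sin θ sin δ cos φ₁, cos δ − sin φ₁ sin φ₂) = atan2(-0.3323, 0.5808) = -29.773°.
λ₂ = -177.730° − 29.773° = -207.50° → 152.50° after wrapping to (−180°, 180°].

-45.35°, 152.50°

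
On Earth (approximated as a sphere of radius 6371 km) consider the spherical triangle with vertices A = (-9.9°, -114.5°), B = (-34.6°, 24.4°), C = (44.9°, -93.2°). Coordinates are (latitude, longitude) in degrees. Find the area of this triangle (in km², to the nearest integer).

85737760 km²

Side lengths (central angles): a = 2.3063, b = 1.0136, c = 2.1100 rad; semiperimeter s = 2.7150.
By l'Huilier's theorem, tan(E/4) = √[tan(s/2) tan((s−a)/2) tan((s−b)/2) tan((s−c)/2)], giving spherical excess E = 2.1123 rad.
Area = E·R² = 2.1123 × (6371)² ≈ 85737760 km².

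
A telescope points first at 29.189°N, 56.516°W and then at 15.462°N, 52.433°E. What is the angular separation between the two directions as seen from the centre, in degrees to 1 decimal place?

With latitudes φ₁ = 29.189°, φ₂ = 15.462° and longitude difference Δλ = 108.949°:
cos c = sin φ₁ sin φ₂ + cos φ₁ cos φ₂ cos Δλ = (0.4877)(0.2666) + (0.8730)(0.9638)(-0.3247) = -0.14321,
so c = arccos(-0.14321) = 1.71450 rad.
So the angular separation is 98.2°.

98.2°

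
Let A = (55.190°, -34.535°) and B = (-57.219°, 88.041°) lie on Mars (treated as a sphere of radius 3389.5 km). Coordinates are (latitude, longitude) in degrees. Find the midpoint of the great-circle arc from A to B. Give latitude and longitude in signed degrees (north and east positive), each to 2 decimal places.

-2.11°, 23.99°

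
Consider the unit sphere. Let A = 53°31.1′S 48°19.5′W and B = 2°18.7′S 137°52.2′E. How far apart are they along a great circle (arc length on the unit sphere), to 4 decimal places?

In radians: φ₁ = -0.9341, φ₂ = -0.0403, Δλ = -173.805° = -3.0335 rad.
Haversine: a = sin²(Δφ/2) + cos φ₁ cos φ₂ sin²(Δλ/2) = 0.1867 + (0.5946)(0.9992)(0.9971) = 0.77909.
Central angle c = 2·arcsin(√a) = 2.16299 rad.
On the unit sphere the arc length equals the central angle: 2.1630.

2.1630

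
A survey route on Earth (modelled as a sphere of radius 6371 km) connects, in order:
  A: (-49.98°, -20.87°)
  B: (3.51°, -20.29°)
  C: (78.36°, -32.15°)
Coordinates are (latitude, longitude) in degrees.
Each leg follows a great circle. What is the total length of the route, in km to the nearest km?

14299 km

Leg A→B: central angle 0.9336 rad, distance 5948.1 km.
Leg B→C: central angle 1.3108 rad, distance 8351.3 km.
Total: 5948.1 + 8351.3 ≈ 14299 km.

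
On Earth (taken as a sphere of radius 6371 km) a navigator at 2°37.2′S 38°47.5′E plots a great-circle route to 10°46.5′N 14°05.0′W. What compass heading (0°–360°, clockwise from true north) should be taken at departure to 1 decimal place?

285.3°

Δλ = -52.875° = -0.9228 rad.
y = sin Δλ · cos φ₂ = (-0.7973)(0.9824) = -0.7833
x = cos φ₁ sin φ₂ − sin φ₁ cos φ₂ cos Δλ = (0.9990)(0.1870) − (-0.0457)(0.9824)(0.6036) = 0.2139
θ = atan2(y, x) = -74.73°; adding 360° gives 285.3°.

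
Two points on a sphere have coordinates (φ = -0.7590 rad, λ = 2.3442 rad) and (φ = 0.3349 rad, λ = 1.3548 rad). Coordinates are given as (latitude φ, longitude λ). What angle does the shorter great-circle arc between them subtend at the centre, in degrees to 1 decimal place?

81.4°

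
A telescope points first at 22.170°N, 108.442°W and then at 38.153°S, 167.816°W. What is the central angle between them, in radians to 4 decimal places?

1.4325 rad

Let φ₁ = 0.3869 rad, φ₂ = -0.6659 rad, and Δλ = -1.0363 rad.
Haversine: a = sin²(Δφ/2) + cos φ₁ cos φ₂ sin²(Δλ/2) = 0.2524 + (0.9261)(0.7864)(0.2453) = 0.43107.
Central angle c = 2·arcsin(√a) = 1.43249 rad.
So the angular separation is 1.4325 rad.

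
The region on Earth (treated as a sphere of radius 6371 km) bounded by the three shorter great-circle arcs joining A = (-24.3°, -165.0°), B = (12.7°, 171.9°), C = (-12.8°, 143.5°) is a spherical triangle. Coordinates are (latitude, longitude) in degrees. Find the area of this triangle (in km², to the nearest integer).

10636009 km²

Side lengths (central angles): a = 0.6631, b = 0.8705, c = 0.7563 rad; semiperimeter s = 1.1450.
By l'Huilier's theorem, tan(E/4) = √[tan(s/2) tan((s−a)/2) tan((s−b)/2) tan((s−c)/2)], giving spherical excess E = 0.2620 rad.
Area = E·R² = 0.2620 × (6371)² ≈ 10636009 km².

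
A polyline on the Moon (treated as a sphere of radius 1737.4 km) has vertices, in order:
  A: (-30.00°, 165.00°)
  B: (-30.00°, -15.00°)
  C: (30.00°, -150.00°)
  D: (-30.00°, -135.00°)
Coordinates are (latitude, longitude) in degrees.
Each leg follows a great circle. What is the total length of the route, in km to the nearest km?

9793 km

Leg A→B: central angle 2.0944 rad, distance 3638.8 km.
Leg B→C: central angle 2.4660 rad, distance 4284.4 km.
Leg C→D: central angle 1.0765 rad, distance 1870.2 km.
Total: 3638.8 + 4284.4 + 1870.2 ≈ 9793 km.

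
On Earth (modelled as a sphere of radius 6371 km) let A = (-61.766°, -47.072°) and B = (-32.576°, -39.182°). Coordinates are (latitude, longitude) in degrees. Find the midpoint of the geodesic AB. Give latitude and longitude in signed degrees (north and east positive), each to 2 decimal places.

The central angle between A and B is δ = 0.5171 rad.
With f = 0.5, the slerp weights are sin((1−f)δ)/sin δ = 0.5172 and sin(fδ)/sin δ = 0.5172.
Weighted sum of the unit vectors: (0.5172)·(0.3222,-0.3464,-0.8810) + (0.5172)·(0.6532,-0.5324,-0.5384) = (0.5045, -0.4545, -0.7341).
Converting back: φ = atan2(z, √(x²+y²)) = -47.23°, λ = atan2(y, x) = -42.02°.

-47.23°, -42.02°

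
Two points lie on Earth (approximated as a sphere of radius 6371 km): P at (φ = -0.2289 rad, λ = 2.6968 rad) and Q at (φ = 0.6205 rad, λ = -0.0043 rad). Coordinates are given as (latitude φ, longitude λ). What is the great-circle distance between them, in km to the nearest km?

In radians: φ₁ = -0.2289, φ₂ = 0.6205, Δλ = -154.762° = -2.7011 rad.
cos c = sin φ₁ sin φ₂ + cos φ₁ cos φ₂ cos Δλ = (-0.2269)(0.5814) + (0.9739)(0.8136)(-0.9045) = -0.84866,
so c = arccos(-0.84866) = 2.58425 rad.
Distance = R·c = 6371 × 2.5842 ≈ 16464 km.

16464 km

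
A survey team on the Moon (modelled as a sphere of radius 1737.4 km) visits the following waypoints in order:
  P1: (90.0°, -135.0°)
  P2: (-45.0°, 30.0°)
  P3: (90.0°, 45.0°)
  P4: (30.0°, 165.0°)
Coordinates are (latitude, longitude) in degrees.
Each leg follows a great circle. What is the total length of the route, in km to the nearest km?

Leg P1→P2: central angle 2.3562 rad, distance 4093.7 km.
Leg P2→P3: central angle 2.3562 rad, distance 4093.7 km.
Leg P3→P4: central angle 1.0472 rad, distance 1819.4 km.
Total: 4093.7 + 4093.7 + 1819.4 ≈ 10007 km.

10007 km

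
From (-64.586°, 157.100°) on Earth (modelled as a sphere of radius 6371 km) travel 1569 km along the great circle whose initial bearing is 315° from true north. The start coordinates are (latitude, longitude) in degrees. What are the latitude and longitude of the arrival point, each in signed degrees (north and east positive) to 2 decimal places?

Angular distance δ = d/R = 1569/6371 = 0.24627 rad; initial bearing θ = 5.4978 rad.
sin φ₂ = sin φ₁ cos δ + cos φ₁ sin δ cos θ = (-0.9032)(0.9698) + (0.4292)(0.2438)(0.7071) = -0.8020, so φ₂ = -53.32°.
Δλ = atan2(sin θ sin δ cos φ₁, cos δ − sin φ₁ sin φ₂) = atan2(-0.0740, 0.2454) = -16.774°.
λ₂ = 157.100° − 16.774° = 140.33°.

-53.32°, 140.33°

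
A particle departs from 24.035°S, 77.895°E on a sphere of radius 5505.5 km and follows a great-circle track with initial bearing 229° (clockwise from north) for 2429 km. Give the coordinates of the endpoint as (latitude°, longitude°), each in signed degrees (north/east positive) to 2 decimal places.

Angular distance δ = d/R = 2429/5505.5 = 0.44120 rad; initial bearing θ = 3.9968 rad.
sin φ₂ = sin φ₁ cos δ + cos φ₁ sin δ cos θ = (-0.4073)(0.9042) + (0.9133)(0.4270)(-0.6561) = -0.6242, so φ₂ = -38.62°.
Δλ = atan2(sin θ sin δ cos φ₁, cos δ − sin φ₁ sin φ₂) = atan2(-0.2943, 0.6500) = -24.361°.
λ₂ = 77.895° − 24.361° = 53.53°.

-38.62°, 53.53°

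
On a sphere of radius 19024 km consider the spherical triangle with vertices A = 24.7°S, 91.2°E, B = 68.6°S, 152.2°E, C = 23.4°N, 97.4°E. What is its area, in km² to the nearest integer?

110526187 km²

Side lengths (central angles): a = 1.7485, b = 0.8460, c = 0.9887 rad; semiperimeter s = 1.7916.
By l'Huilier's theorem, tan(E/4) = √[tan(s/2) tan((s−a)/2) tan((s−b)/2) tan((s−c)/2)], giving spherical excess E = 0.3054 rad.
Area = E·R² = 0.3054 × (19024)² ≈ 110526187 km².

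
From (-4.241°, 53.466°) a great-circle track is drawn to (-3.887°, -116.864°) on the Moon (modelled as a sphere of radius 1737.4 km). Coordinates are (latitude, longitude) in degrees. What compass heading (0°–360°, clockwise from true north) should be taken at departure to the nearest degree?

230°

Δλ = -170.330° = -2.9728 rad.
y = sin Δλ · cos φ₂ = (-0.1680)(0.9977) = -0.1676
x = cos φ₁ sin φ₂ − sin φ₁ cos φ₂ cos Δλ = (0.9973)(-0.0678) − (-0.0740)(0.9977)(-0.9858) = -0.1403
θ = atan2(y, x) = -129.94°; adding 360° gives 230°.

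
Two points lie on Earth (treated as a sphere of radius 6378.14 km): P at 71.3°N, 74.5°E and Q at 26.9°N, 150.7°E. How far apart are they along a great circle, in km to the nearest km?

6703 km

In radians: φ₁ = 1.2444, φ₂ = 0.4695, Δλ = 76.200° = 1.3299 rad.
cos c = sin φ₁ sin φ₂ + cos φ₁ cos φ₂ cos Δλ = (0.9472)(0.4524) + (0.3206)(0.8918)(0.2385) = 0.49675,
so c = arccos(0.49675) = 1.05094 rad.
Distance = R·c = 6378.14 × 1.0509 ≈ 6703 km.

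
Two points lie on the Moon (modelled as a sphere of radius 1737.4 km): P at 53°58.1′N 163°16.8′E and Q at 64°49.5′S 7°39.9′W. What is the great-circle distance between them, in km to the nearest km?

5101 km

With latitudes φ₁ = 53.968°, φ₂ = -64.825° and longitude difference Δλ = -170.945°:
Haversine: a = sin²(Δφ/2) + cos φ₁ cos φ₂ sin²(Δλ/2) = 0.7408 + (0.5882)(0.4254)(0.9938) = 0.98949.
Central angle c = 2·arcsin(√a) = 2.93621 rad.
Distance = R·c = 1737.4 × 2.9362 ≈ 5101 km.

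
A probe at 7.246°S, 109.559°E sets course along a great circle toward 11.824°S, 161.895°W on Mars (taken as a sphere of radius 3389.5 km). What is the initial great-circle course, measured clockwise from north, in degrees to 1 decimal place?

Δλ = 88.546° = 1.5454 rad.
y = sin Δλ · cos φ₂ = (0.9997)(0.9788) = 0.9785
x = cos φ₁ sin φ₂ − sin φ₁ cos φ₂ cos Δλ = (0.9920)(-0.2049) − (-0.1261)(0.9788)(0.0254) = -0.2001
θ = atan2(y, x) = 101.56°, so the bearing is 101.6°.

101.6°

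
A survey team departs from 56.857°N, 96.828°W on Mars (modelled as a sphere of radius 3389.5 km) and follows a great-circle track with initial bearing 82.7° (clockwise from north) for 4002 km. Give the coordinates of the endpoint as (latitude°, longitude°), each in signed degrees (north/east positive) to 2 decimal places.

22.50°, -13.64°

Angular distance δ = d/R = 4002/3389.5 = 1.18071 rad; initial bearing θ = 1.4434 rad.
sin φ₂ = sin φ₁ cos δ + cos φ₁ sin δ cos θ = (0.8373)(0.3803) + (0.5467)(0.9249)(0.1271) = 0.3827, so φ₂ = 22.50°.
Δλ = atan2(sin θ sin δ cos φ₁, cos δ − sin φ₁ sin φ₂) = atan2(0.5016, 0.0599) = 83.193°.
λ₂ = -96.828° + 83.193° = -13.64°.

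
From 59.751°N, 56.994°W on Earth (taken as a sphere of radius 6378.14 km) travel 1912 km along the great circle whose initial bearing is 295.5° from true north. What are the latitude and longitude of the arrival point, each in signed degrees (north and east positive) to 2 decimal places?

Angular distance δ = d/R = 1912/6378.14 = 0.29977 rad; initial bearing θ = 5.1574 rad.
sin φ₂ = sin φ₁ cos δ + cos φ₁ sin δ cos θ = (0.8638)(0.9554) + (0.5038)(0.2953)(0.4305) = 0.8894, so φ₂ = 62.79°.
Δλ = atan2(sin θ sin δ cos φ₁, cos δ − sin φ₁ sin φ₂) = atan2(-0.1343, 0.1871) = -35.660°.
λ₂ = -56.994° − 35.660° = -92.65°.

62.79°, -92.65°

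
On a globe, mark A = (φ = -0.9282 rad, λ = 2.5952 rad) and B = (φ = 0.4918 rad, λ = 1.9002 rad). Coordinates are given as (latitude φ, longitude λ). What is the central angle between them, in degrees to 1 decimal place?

With latitudes φ₁ = -53.182°, φ₂ = 28.178° and longitude difference Δλ = -39.821°:
Haversine: a = sin²(Δφ/2) + cos φ₁ cos φ₂ sin²(Δλ/2) = 0.4249 + (0.5993)(0.8815)(0.1160) = 0.48615.
Central angle c = 2·arcsin(√a) = 1.54309 rad.
So the angular separation is 88.4°.

88.4°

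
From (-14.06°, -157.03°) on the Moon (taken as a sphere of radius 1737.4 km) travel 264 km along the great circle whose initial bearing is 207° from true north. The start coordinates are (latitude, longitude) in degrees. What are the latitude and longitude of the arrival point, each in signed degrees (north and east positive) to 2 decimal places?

Angular distance δ = d/R = 264/1737.4 = 0.15195 rad; initial bearing θ = 3.6128 rad.
sin φ₂ = sin φ₁ cos δ + cos φ₁ sin δ cos θ = (-0.2429)(0.9885) + (0.9700)(0.1514)(-0.8910) = -0.3710, so φ₂ = -21.78°.
Δλ = atan2(sin θ sin δ cos φ₁, cos δ − sin φ₁ sin φ₂) = atan2(-0.0667, 0.8984) = -4.244°.
λ₂ = -157.030° − 4.244° = -161.27°.

-21.78°, -161.27°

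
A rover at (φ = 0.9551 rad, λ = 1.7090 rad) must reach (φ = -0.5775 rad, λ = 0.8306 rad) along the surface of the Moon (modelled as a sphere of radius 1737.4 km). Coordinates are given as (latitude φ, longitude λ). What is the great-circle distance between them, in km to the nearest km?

With latitudes φ₁ = 54.723°, φ₂ = -33.088° and longitude difference Δλ = -50.329°:
cos c = sin φ₁ sin φ₂ + cos φ₁ cos φ₂ cos Δλ = (0.8164)(-0.5459) + (0.5775)(0.8378)(0.6384) = -0.13679,
so c = arccos(-0.13679) = 1.70801 rad.
Distance = R·c = 1737.4 × 1.7080 ≈ 2968 km.

2968 km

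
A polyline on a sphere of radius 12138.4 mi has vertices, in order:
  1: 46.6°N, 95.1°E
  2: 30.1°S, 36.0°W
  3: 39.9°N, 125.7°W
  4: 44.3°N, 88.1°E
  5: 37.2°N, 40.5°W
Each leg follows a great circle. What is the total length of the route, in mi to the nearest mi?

89879 mi

Leg 1→2: central angle 2.4267 rad, distance 29456.0 mi.
Leg 2→3: central angle 1.8946 rad, distance 22998.0 mi.
Leg 3→4: central angle 1.5791 rad, distance 19167.2 mi.
Leg 4→5: central angle 1.5041 rad, distance 18257.9 mi.
Total: 29456.0 + 22998.0 + 19167.2 + 18257.9 ≈ 89879 mi.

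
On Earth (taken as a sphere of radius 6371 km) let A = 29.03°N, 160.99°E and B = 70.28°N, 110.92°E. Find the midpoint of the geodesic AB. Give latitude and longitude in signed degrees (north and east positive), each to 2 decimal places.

51.84°, 147.65°

The central angle between A and B is δ = 0.8682 rad.
With f = 0.5, the slerp weights are sin((1−f)δ)/sin δ = 0.5511 and sin(fδ)/sin δ = 0.5511.
Weighted sum of the unit vectors: (0.5511)·(-0.8267,0.2848,0.4853) + (0.5511)·(-0.1205,0.3152,0.9414) = (-0.5220, 0.3307, 0.7862).
Converting back: φ = atan2(z, √(x²+y²)) = 51.84°, λ = atan2(y, x) = 147.65°.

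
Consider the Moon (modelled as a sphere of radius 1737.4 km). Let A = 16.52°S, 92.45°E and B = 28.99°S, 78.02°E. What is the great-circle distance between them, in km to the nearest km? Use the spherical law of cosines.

552 km

In radians: φ₁ = -0.2883, φ₂ = -0.5060, Δλ = -14.430° = -0.2519 rad.
cos c = sin φ₁ sin φ₂ + cos φ₁ cos φ₂ cos Δλ = (-0.2844)(-0.4847) + (0.9587)(0.8747)(0.9685) = 0.94995,
so c = arccos(0.94995) = 0.31771 rad.
Distance = R·c = 1737.4 × 0.3177 ≈ 552 km.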